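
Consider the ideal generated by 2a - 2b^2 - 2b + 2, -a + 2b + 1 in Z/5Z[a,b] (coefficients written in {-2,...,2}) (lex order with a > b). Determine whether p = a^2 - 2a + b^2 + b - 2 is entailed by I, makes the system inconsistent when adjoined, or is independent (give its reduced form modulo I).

First compute the reduced Gröbner basis of I by Buchberger's algorithm.
f_1 = 2a - 2b^2 - 2b + 2, LT = a.
f_2 = -a + 2b + 1, LT = a.

S(f_1,f_2): lcm = a. S = -b^2 + b + 2.
  leading term b^2: no divisor's leading term divides it; move -b^2 to the remainder.
  leading term b: no divisor's leading term divides it; move b to the remainder.
  leading term 1: no divisor's leading term divides it; move 2 to the remainder.
  remainder -b^2 + b + 2 ≠ 0; add h_3 = -b^2 + b + 2 to the basis.

S(f_1,h_3): leading monomials are coprime, so the S-polynomial reduces to 0 (Buchberger's first criterion).
S(f_2,h_3): leading monomials are coprime, so the S-polynomial reduces to 0 (Buchberger's first criterion).
Every S-polynomial of the final basis reduces to 0, so we have a Gröbner basis.
Inter-reduce: drop elements whose leading term is divisible by another's, tail-reduce, and make monic.
Reduced Gröbner basis: {a - 2b - 1, b^2 - b - 2}.
Label its elements g_1 = a - 2b - 1, g_2 = b^2 - b - 2.

Reduce p = a^2 - 2a + b^2 + b - 2 modulo G:
  leading term a^2: subtract (a)·g_1 from a^2 - 2a + b^2 + b - 2 → 2ab - a + b^2 + b - 2
  leading term ab: subtract (2b)·g_1 from 2ab - a + b^2 + b - 2 → -a - 2b - 2
  leading term a: subtract (-1)·g_1 from -a - 2b - 2 → b + 2
  leading term b: no divisor's leading term divides it; move b to the remainder.
  leading term 1: no divisor's leading term divides it; move 2 to the remainder.
  normal form = b + 2.
The normal form is nonzero, so p ∉ I. Since p minus its normal form lies in I, I + (p) = I + (r) where r = b + 2; decide whether this ideal is the whole ring.
Run Buchberger on G together with r (pairs among the g_i already reduce to 0 since G is a Gröbner basis):
g_1 = a - 2b - 1, LT = a.
g_2 = b^2 - b - 2, LT = b^2.
r = b + 2, LT = b.

S(g_1,g_2): leading monomials are coprime, so the S-polynomial reduces to 0 (Buchberger's first criterion).
S(g_1,r): leading monomials are coprime, so the S-polynomial reduces to 0 (Buchberger's first criterion).
S(g_2,r): lcm = b^2. S = 2b - 2.
  leading term b: subtract (2)·r from 2b - 2 → -1
  leading term 1: no divisor's leading term divides it; move -1 to the remainder.
  remainder -1 ≠ 0; add m_4 = -1 to the basis.

S(g_1,m_4): leading monomials are coprime, so the S-polynomial reduces to 0 (Buchberger's first criterion).
S(g_2,m_4): leading monomials are coprime, so the S-polynomial reduces to 0 (Buchberger's first criterion).
S(r,m_4): leading monomials are coprime, so the S-polynomial reduces to 0 (Buchberger's first criterion).
Every S-polynomial of the final basis reduces to 0, so we have a Gröbner basis.
Inter-reduce: drop elements whose leading term is divisible by another's, tail-reduce, and make monic.
Reduced Gröbner basis: {1}.
The reduced Gröbner basis of I + (p) is {1}: the ideal is the whole ring, so the enlarged system has no common solution — adjoining p is inconsistent.

Adjoining a^2 - 2a + b^2 + b - 2 makes the ideal the whole ring: the system is inconsistent.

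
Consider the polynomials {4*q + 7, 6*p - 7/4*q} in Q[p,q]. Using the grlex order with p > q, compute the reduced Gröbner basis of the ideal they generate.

f_1 = 4*q + 7, LT = q.
f_2 = 6*p - 7/4*q, LT = p.

S(f_1,f_2): leading monomials are coprime, so the S-polynomial reduces to 0 (Buchberger's first criterion).
Every S-polynomial of the final basis reduces to 0, so we have a Gröbner basis.

G = {p + 49/96, q + 7/4}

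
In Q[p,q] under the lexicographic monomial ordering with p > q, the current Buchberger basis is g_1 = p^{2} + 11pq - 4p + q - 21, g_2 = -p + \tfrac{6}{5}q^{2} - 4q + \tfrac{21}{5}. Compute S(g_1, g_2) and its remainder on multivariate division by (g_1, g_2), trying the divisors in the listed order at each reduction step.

lcm(LM(g_1), LM(g_2)) = p^{2}.
S = (lcm/LT(g_1))·g_1 − (lcm/LT(g_2))·g_2 = \tfrac{6}{5}pq^{2} + 7pq + \tfrac{1}{5}p + q - 21.
Reduce S modulo (g_1, g_2) in that order:
  leading term pq^{2}: subtract (-\tfrac{6}{5}q^{2})·g_2 from \tfrac{6}{5}pq^{2} + 7pq + \tfrac{1}{5}p + q - 21 → 7pq + \tfrac{1}{5}p + \tfrac{36}{25}q^{4} - \tfrac{24}{5}q^{3} + \tfrac{126}{25}q^{2} + q - 21
  leading term pq: subtract (-7q)·g_2 from 7pq + \tfrac{1}{5}p + \tfrac{36}{25}q^{4} - \tfrac{24}{5}q^{3} + \tfrac{126}{25}q^{2} + q - 21 → \tfrac{1}{5}p + \tfrac{36}{25}q^{4} + \tfrac{18}{5}q^{3} - \tfrac{574}{25}q^{2} + \tfrac{152}{5}q - 21
  leading term p: subtract (-\tfrac{1}{5})·g_2 from \tfrac{1}{5}p + \tfrac{36}{25}q^{4} + \tfrac{18}{5}q^{3} - \tfrac{574}{25}q^{2} + \tfrac{152}{5}q - 21 → \tfrac{36}{25}q^{4} + \tfrac{18}{5}q^{3} - \tfrac{568}{25}q^{2} + \tfrac{148}{5}q - \tfrac{504}{25}
  leading term q^{4}: no divisor's leading term divides it; move \tfrac{36}{25}q^{4} to the remainder.
  leading term q^{3}: no divisor's leading term divides it; move \tfrac{18}{5}q^{3} to the remainder.
  leading term q^{2}: no divisor's leading term divides it; move -\tfrac{568}{25}q^{2} to the remainder.
  leading term q: no divisor's leading term divides it; move \tfrac{148}{5}q to the remainder.
  leading term 1: no divisor's leading term divides it; move -\tfrac{504}{25} to the remainder.
The remainder \tfrac{36}{25}q^{4} + \tfrac{18}{5}q^{3} - \tfrac{568}{25}q^{2} + \tfrac{148}{5}q - \tfrac{504}{25} is nonzero, so it would be added as the next basis element.

S(g_1, g_2) = \tfrac{6}{5}pq^{2} + 7pq + \tfrac{1}{5}p + q - 21; remainder on division = \tfrac{36}{25}q^{4} + \tfrac{18}{5}q^{3} - \tfrac{568}{25}q^{2} + \tfrac{148}{5}q - \tfrac{504}{25}.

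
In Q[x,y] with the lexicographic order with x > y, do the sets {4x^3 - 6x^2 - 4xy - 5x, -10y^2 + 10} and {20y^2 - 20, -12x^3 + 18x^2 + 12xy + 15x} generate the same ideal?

Yes, the ideals are equal.

Equality of ideals is decidable: compute both reduced Gröbner bases (unique for the ordering) and check whether they agree.
Buchberger on the first generating set:
f_1 = 4x^3 - 6x^2 - 4xy - 5x, LT = x^3.
f_2 = -10y^2 + 10, LT = y^2.

The S-polynomials (S(f_1,f_2)) all reduce to 0 modulo the current basis, so we have a Gröbner basis.
Inter-reduce: drop elements whose leading term is divisible by another's, tail-reduce, and make monic.
Reduced Gröbner basis: {x^3 - 3/2x^2 - xy - 5/4x, y^2 - 1}.

Buchberger on the second generating set:
h_1 = 20y^2 - 20, LT = y^2.
h_2 = -12x^3 + 18x^2 + 12xy + 15x, LT = x^3.

The S-polynomials (S(h_1,h_2)) all reduce to 0 modulo the current basis, so we have a Gröbner basis.
Inter-reduce: drop elements whose leading term is divisible by another's, tail-reduce, and make monic.
Reduced Gröbner basis: {x^3 - 3/2x^2 - xy - 5/4x, y^2 - 1}.

The two bases agree; hence the ideals are identical.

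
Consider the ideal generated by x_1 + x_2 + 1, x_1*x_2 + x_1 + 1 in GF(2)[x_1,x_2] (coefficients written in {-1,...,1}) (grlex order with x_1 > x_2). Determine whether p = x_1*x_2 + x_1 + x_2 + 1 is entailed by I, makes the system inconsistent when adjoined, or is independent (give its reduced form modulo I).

x_1*x_2 + x_1 + x_2 + 1 is independent of I; its normal form modulo I is x_2.

First compute the reduced Gröbner basis of I by Buchberger's algorithm.
f_1 = x_1 + x_2 + 1, LT = x_1.
f_2 = x_1*x_2 + x_1 + 1, LT = x_1*x_2.

S(f_1,f_2): lcm = x_1*x_2. S = x_2**2 + x_1 + x_2 + 1.
  leading term x_2**2: no divisor's leading term divides it; move x_2**2 to the remainder.
  leading term x_1: subtract (1)·f_1 from x_1 + x_2 + 1 → 0
  remainder x_2**2 ≠ 0; add h_3 = x_2**2 to the basis.

The other S-polynomials (S(f_1,h_3), S(f_2,h_3)) all reduce to 0 modulo the current basis, so we have a Gröbner basis.
Inter-reduce: drop elements whose leading term is divisible by another's, tail-reduce, and make monic.
Reduced Gröbner basis: {x_2**2, x_1 + x_2 + 1}.
Label its elements g_1 = x_2**2, g_2 = x_1 + x_2 + 1.

Reduce p = x_1*x_2 + x_1 + x_2 + 1 modulo G:
  leading term x_1*x_2: subtract (x_2)·g_2 from x_1*x_2 + x_1 + x_2 + 1 → x_2**2 + x_1 + 1
  leading term x_2**2: subtract (1)·g_1 from x_2**2 + x_1 + 1 → x_1 + 1
  leading term x_1: subtract (1)·g_2 from x_1 + 1 → x_2
  leading term x_2: no divisor's leading term divides it; move x_2 to the remainder.
  normal form = x_2.
The normal form is nonzero, so p ∉ I. Since p minus its normal form lies in I, I + (p) = I + (r) where r = x_2; decide whether this ideal is the whole ring.
Run Buchberger on G together with r (pairs among the g_i already reduce to 0 since G is a Gröbner basis):
g_1 = x_2**2, LT = x_2**2.
g_2 = x_1 + x_2 + 1, LT = x_1.
r = x_2, LT = x_2.

The S-polynomials (S(g_1,g_2), S(g_1,r), S(g_2,r)) all reduce to 0 modulo the current basis, so we have a Gröbner basis.
Inter-reduce: drop elements whose leading term is divisible by another's, tail-reduce, and make monic.
Reduced Gröbner basis: {x_1 + 1, x_2}.
The reduced Gröbner basis of I + (p) is {x_1 + 1, x_2} ≠ {1}, a proper ideal, so the enlarged system stays consistent: p is independent of I, with normal form x_2.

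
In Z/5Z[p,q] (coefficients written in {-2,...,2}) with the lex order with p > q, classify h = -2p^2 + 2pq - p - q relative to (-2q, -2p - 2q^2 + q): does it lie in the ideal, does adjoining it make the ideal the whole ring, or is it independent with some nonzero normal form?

First compute the reduced Gröbner basis of I by Buchberger's algorithm.
f_1 = -2q, LT = q.
f_2 = -2p - 2q^2 + q, LT = p.

The S-polynomials (S(f_1,f_2)) all reduce to 0 modulo the current basis, so we have a Gröbner basis.
Inter-reduce: drop elements whose leading term is divisible by another's, tail-reduce, and make monic.
Reduced Gröbner basis: {p, q}.
Label its elements g_1 = p, g_2 = q.

Reduce h = -2p^2 + 2pq - p - q modulo G:
  leading term p^2: subtract (-2p)·g_1 from -2p^2 + 2pq - p - q → 2pq - p - q
  leading term pq: subtract (2q)·g_1 from 2pq - p - q → -p - q
  leading term p: subtract (-1)·g_1 from -p - q → -q
  leading term q: subtract (-1)·g_2 from -q → 0
  normal form = 0.
Since the normal form is 0, h ∈ I.

Ideal membership is decidable via reduction modulo a Gröbner basis.

-2p^2 + 2pq - p - q lies in I (it reduces to 0).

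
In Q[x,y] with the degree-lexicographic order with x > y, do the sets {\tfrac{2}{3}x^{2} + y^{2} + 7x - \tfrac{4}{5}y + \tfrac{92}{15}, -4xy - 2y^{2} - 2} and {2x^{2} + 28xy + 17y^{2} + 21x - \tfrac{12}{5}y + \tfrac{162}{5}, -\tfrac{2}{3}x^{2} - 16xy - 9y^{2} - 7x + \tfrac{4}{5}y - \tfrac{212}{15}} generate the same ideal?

Since reduced Gröbner bases are canonical representatives of ideals under a given ordering, it suffices to compute and compare them.
Buchberger on the first generating set:
f_1 = \tfrac{2}{3}x^{2} + y^{2} + 7x - \tfrac{4}{5}y + \tfrac{92}{15}, LT = x^{2}.
f_2 = -4xy - 2y^{2} - 2, LT = xy.

S(f_1,f_2): lcm = x^{2}y. S = -\tfrac{1}{2}xy^{2} + \tfrac{3}{2}y^{3} + \tfrac{21}{2}xy - \tfrac{6}{5}y^{2} - \tfrac{1}{2}x + \tfrac{46}{5}y.
  leading term xy^{2}: subtract (\tfrac{1}{8}y)·f_2 from -\tfrac{1}{2}xy^{2} + \tfrac{3}{2}y^{3} + \tfrac{21}{2}xy - \tfrac{6}{5}y^{2} - \tfrac{1}{2}x + \tfrac{46}{5}y → \tfrac{7}{4}y^{3} + \tfrac{21}{2}xy - \tfrac{6}{5}y^{2} - \tfrac{1}{2}x + \tfrac{189}{20}y
  leading term y^{3}: no divisor's leading term divides it; move \tfrac{7}{4}y^{3} to the remainder.
  leading term xy: subtract (-\tfrac{21}{8})·f_2 from \tfrac{21}{2}xy - \tfrac{6}{5}y^{2} - \tfrac{1}{2}x + \tfrac{189}{20}y → -\tfrac{129}{20}y^{2} - \tfrac{1}{2}x + \tfrac{189}{20}y - \tfrac{21}{4}
  leading term y^{2}: no divisor's leading term divides it; move -\tfrac{129}{20}y^{2} to the remainder.
  leading term x: no divisor's leading term divides it; move -\tfrac{1}{2}x to the remainder.
  leading term y: no divisor's leading term divides it; move \tfrac{189}{20}y to the remainder.
  leading term 1: no divisor's leading term divides it; move -\tfrac{21}{4} to the remainder.
  remainder \tfrac{7}{4}y^{3} - \tfrac{129}{20}y^{2} - \tfrac{1}{2}x + \tfrac{189}{20}y - \tfrac{21}{4} ≠ 0; add g_3 = \tfrac{7}{4}y^{3} - \tfrac{129}{20}y^{2} - \tfrac{1}{2}x + \tfrac{189}{20}y - \tfrac{21}{4} to the basis.

The other S-polynomials (S(f_1,g_3), S(f_2,g_3)) all reduce to 0 modulo the current basis, so we have a Gröbner basis.
Inter-reduce: drop elements whose leading term is divisible by another's, tail-reduce, and make monic.
Reduced Gröbner basis: {y^{3} - \tfrac{129}{35}y^{2} - \tfrac{2}{7}x + \tfrac{27}{5}y - 3, x^{2} + \tfrac{3}{2}y^{2} + \tfrac{21}{2}x - \tfrac{6}{5}y + \tfrac{46}{5}, xy + \tfrac{1}{2}y^{2} + \tfrac{1}{2}}.

Buchberger on the second generating set:
h_1 = 2x^{2} + 28xy + 17y^{2} + 21x - \tfrac{12}{5}y + \tfrac{162}{5}, LT = x^{2}.
h_2 = -\tfrac{2}{3}x^{2} - 16xy - 9y^{2} - 7x + \tfrac{4}{5}y - \tfrac{212}{15}, LT = x^{2}.

S(h_1,h_2): lcm = x^{2}. S = -10xy - 5y^{2} - 5.
  leading term xy: no divisor's leading term divides it; move -10xy to the remainder.
  leading term y^{2}: no divisor's leading term divides it; move -5y^{2} to the remainder.
  leading term 1: no divisor's leading term divides it; move -5 to the remainder.
  remainder -10xy - 5y^{2} - 5 ≠ 0; add k_3 = -10xy - 5y^{2} - 5 to the basis.

S(h_1,k_3): lcm = x^{2}y. S = \tfrac{27}{2}xy^{2} + \tfrac{17}{2}y^{3} + \tfrac{21}{2}xy - \tfrac{6}{5}y^{2} - \tfrac{1}{2}x + \tfrac{81}{5}y.
  leading term xy^{2}: subtract (-\tfrac{27}{20}y)·k_3 from \tfrac{27}{2}xy^{2} + \tfrac{17}{2}y^{3} + \tfrac{21}{2}xy - \tfrac{6}{5}y^{2} - \tfrac{1}{2}x + \tfrac{81}{5}y → \tfrac{7}{4}y^{3} + \tfrac{21}{2}xy - \tfrac{6}{5}y^{2} - \tfrac{1}{2}x + \tfrac{189}{20}y
  leading term y^{3}: no divisor's leading term divides it; move \tfrac{7}{4}y^{3} to the remainder.
  leading term xy: subtract (-\tfrac{21}{20})·k_3 from \tfrac{21}{2}xy - \tfrac{6}{5}y^{2} - \tfrac{1}{2}x + \tfrac{189}{20}y → -\tfrac{129}{20}y^{2} - \tfrac{1}{2}x + \tfrac{189}{20}y - \tfrac{21}{4}
  leading term y^{2}: no divisor's leading term divides it; move -\tfrac{129}{20}y^{2} to the remainder.
  leading term x: no divisor's leading term divides it; move -\tfrac{1}{2}x to the remainder.
  leading term y: no divisor's leading term divides it; move \tfrac{189}{20}y to the remainder.
  leading term 1: no divisor's leading term divides it; move -\tfrac{21}{4} to the remainder.
  remainder \tfrac{7}{4}y^{3} - \tfrac{129}{20}y^{2} - \tfrac{1}{2}x + \tfrac{189}{20}y - \tfrac{21}{4} ≠ 0; add k_4 = \tfrac{7}{4}y^{3} - \tfrac{129}{20}y^{2} - \tfrac{1}{2}x + \tfrac{189}{20}y - \tfrac{21}{4} to the basis.

The other S-polynomials (S(h_2,k_3), S(h_1,k_4), S(h_2,k_4), S(k_3,k_4)) all reduce to 0 modulo the current basis, so we have a Gröbner basis.
Inter-reduce: drop elements whose leading term is divisible by another's, tail-reduce, and make monic.
Reduced Gröbner basis: {y^{3} - \tfrac{129}{35}y^{2} - \tfrac{2}{7}x + \tfrac{27}{5}y - 3, x^{2} + \tfrac{3}{2}y^{2} + \tfrac{21}{2}x - \tfrac{6}{5}y + \tfrac{46}{5}, xy + \tfrac{1}{2}y^{2} + \tfrac{1}{2}}.

Same reduced basis, so the two generating sets span the same ideal.
The choice of monomial ordering does not affect the verdict — as long as both bases are computed under the same ordering, their equality decides ideal equality.

Yes, the ideals are equal.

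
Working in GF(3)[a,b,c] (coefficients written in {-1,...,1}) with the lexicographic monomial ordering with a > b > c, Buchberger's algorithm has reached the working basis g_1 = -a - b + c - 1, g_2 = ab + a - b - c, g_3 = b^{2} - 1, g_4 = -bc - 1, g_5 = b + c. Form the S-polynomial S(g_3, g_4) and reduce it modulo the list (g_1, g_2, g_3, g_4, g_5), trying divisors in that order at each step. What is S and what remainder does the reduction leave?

lcm(LM(g_3), LM(g_4)) = b^{2}c.
S = (lcm/LT(g_3))·g_3 − (lcm/LT(g_4))·g_4 = -b - c.
Reduce S modulo (g_1, g_2, g_3, g_4, g_5) in that order:
  leading term b: subtract (-1)·g_5 from -b - c → 0
The remainder is 0, so this S-polynomial contributes no new basis element.
An S-polynomial is built so that the two leading terms cancel; whether anything survives reduction is exactly the Gröbner-basis criterion.

S(g_3, g_4) = -b - c; remainder on division = 0.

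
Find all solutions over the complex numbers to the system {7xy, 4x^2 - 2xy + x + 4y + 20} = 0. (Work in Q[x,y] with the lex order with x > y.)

{(0, -5), (-1/8 - sqrt(319)*I/8, 0), (-1/8 + sqrt(319)*I/8, 0)}

Compute a lex Gröbner basis by Buchberger's algorithm.
f_1 = 7xy, LT = xy.
f_2 = 4x^2 - 2xy + x + 4y + 20, LT = x^2.

S(f_1,f_2): lcm = x^2y. S = 1/2xy^2 - 1/4xy - y^2 - 5y.
  leading term xy^2: subtract (1/14y)·f_1 from 1/2xy^2 - 1/4xy - y^2 - 5y → -1/4xy - y^2 - 5y
  leading term xy: subtract (-1/28)·f_1 from -1/4xy - y^2 - 5y → -y^2 - 5y
  leading term y^2: no divisor's leading term divides it; move -y^2 to the remainder.
  leading term y: no divisor's leading term divides it; move -5y to the remainder.
  remainder -y^2 - 5y ≠ 0; add h_3 = -y^2 - 5y to the basis.

The other S-polynomials (S(f_1,h_3), S(f_2,h_3)) all reduce to 0 modulo the current basis, so we have a Gröbner basis.
Inter-reduce: drop elements whose leading term is divisible by another's, tail-reduce, and make monic.
Reduced Gröbner basis: {x^2 + 1/4x + y + 5, xy, y^2 + 5y}.

The lex basis is triangular: the last element involves only y. Solving y^2 + 5y = 0 gives y ∈ {-5, 0}; substituting each value into the earlier elements determines the remaining variables.
  y = -5: the earlier basis elements become x^2 + 1/4x = 0; -5x = 0, giving x = 0 — point (0, -5).
  y = 0: the earlier basis element becomes x^2 + 1/4x + 5 = 0, giving x = -1/8 - sqrt(319)*I/8, -1/8 + sqrt(319)*I/8 — points (-1/8 - sqrt(319)*I/8, 0), (-1/8 + sqrt(319)*I/8, 0).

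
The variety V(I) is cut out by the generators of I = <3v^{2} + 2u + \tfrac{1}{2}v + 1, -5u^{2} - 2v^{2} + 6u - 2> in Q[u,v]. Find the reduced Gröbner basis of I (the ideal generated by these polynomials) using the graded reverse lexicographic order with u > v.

G = {u^{2} - \tfrac{22}{15}u - \tfrac{1}{15}v + \tfrac{4}{15}, v^{2} + \tfrac{2}{3}u + \tfrac{1}{6}v + \tfrac{1}{3}}

This is the nonlinear analogue of row-reducing a linear system.

f_1 = 3v^{2} + 2u + \tfrac{1}{2}v + 1, LT = v^{2}.
f_2 = -5u^{2} - 2v^{2} + 6u - 2, LT = u^{2}.

S(f_1,f_2): leading monomials are coprime, so the S-polynomial reduces to 0 (Buchberger's first criterion).
Every S-polynomial of the final basis reduces to 0, so we have a Gröbner basis.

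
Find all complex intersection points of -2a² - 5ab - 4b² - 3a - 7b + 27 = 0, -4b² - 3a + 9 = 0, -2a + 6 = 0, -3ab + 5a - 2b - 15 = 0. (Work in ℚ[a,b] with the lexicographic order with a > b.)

Compute a lex Gröbner basis by Buchberger's algorithm.
f_1 = -2a² - 5ab - 3a - 4b² - 7b + 27, LT = a².
f_2 = -3a - 4b² + 9, LT = a.
f_3 = -2a + 6, LT = a.
f_4 = -3ab + 5a - 2b - 15, LT = ab.

S(f_1,f_2): lcm = a². S = -4/3ab² + 5/2ab + 9/2a + 2b² + 7/2b - 27/2.
  leading term ab²: subtract (4/9b²)·f_2 from -4/3ab² + 5/2ab + 9/2a + 2b² + 7/2b - 27/2 → 5/2ab + 9/2a + 16/9b⁴ - 2b² + 7/2b - 27/2
  leading term ab: subtract (-⅚b)·f_2 from 5/2ab + 9/2a + 16/9b⁴ - 2b² + 7/2b - 27/2 → 9/2a + 16/9b⁴ - 10/3b³ - 2b² + 11b - 27/2
  leading term a: subtract (-3/2)·f_2 from 9/2a + 16/9b⁴ - 10/3b³ - 2b² + 11b - 27/2 → 16/9b⁴ - 10/3b³ - 8b² + 11b
  leading term b⁴: no divisor's leading term divides it; move 16/9b⁴ to the remainder.
  leading term b³: no divisor's leading term divides it; move -10/3b³ to the remainder.
  leading term b²: no divisor's leading term divides it; move -8b² to the remainder.
  leading term b: no divisor's leading term divides it; move 11b to the remainder.
  remainder 16/9b⁴ - 10/3b³ - 8b² + 11b ≠ 0; add h_5 = 16/9b⁴ - 10/3b³ - 8b² + 11b to the basis.

S(f_1,f_3): lcm = a². S = 5/2ab + 9/2a + 2b² + 7/2b - 27/2.
  leading term ab: subtract (-⅚b)·f_2 from 5/2ab + 9/2a + 2b² + 7/2b - 27/2 → 9/2a - 10/3b³ + 2b² + 11b - 27/2
  leading term a: subtract (-3/2)·f_2 from 9/2a - 10/3b³ + 2b² + 11b - 27/2 → -10/3b³ - 4b² + 11b
  leading term b³: no divisor's leading term divides it; move -10/3b³ to the remainder.
  leading term b²: no divisor's leading term divides it; move -4b² to the remainder.
  leading term b: no divisor's leading term divides it; move 11b to the remainder.
  remainder -10/3b³ - 4b² + 11b ≠ 0; add h_6 = -10/3b³ - 4b² + 11b to the basis.

S(f_1,f_4): lcm = a²b. S = 5/3a² + 5/2ab² + ⅚ab - 5a + 2b³ + 7/2b² - 27/2b.
  leading term a²: subtract (-⅚)·f_1 from 5/3a² + 5/2ab² + ⅚ab - 5a + 2b³ + 7/2b² - 27/2b → 5/2ab² - 10/3ab - 15/2a + 2b³ + ⅙b² - 58/3b + 45/2
  leading term ab²: subtract (-⅚b²)·f_2 from 5/2ab² - 10/3ab - 15/2a + 2b³ + ⅙b² - 58/3b + 45/2 → -10/3ab - 15/2a - 10/3b⁴ + 2b³ + 23/3b² - 58/3b + 45/2
  leading term ab: subtract (10/9b)·f_2 from -10/3ab - 15/2a - 10/3b⁴ + 2b³ + 23/3b² - 58/3b + 45/2 → -15/2a - 10/3b⁴ + 58/9b³ + 23/3b² - 88/3b + 45/2
  leading term a: subtract (5/2)·f_2 from -15/2a - 10/3b⁴ + 58/9b³ + 23/3b² - 88/3b + 45/2 → -10/3b⁴ + 58/9b³ + 53/3b² - 88/3b
  leading term b⁴: subtract (-15/8)·h_5 from -10/3b⁴ + 58/9b³ + 53/3b² - 88/3b → 7/36b³ + 8/3b² - 209/24b
  leading term b³: subtract (-7/120)·h_6 from 7/36b³ + 8/3b² - 209/24b → 73/30b² - 121/15b
  leading term b²: no divisor's leading term divides it; move 73/30b² to the remainder.
  leading term b: no divisor's leading term divides it; move -121/15b to the remainder.
  remainder 73/30b² - 121/15b ≠ 0; add h_7 = 73/30b² - 121/15b to the basis.

S(f_2,f_3): lcm = a. S = 4/3b².
  leading term b²: subtract (40/73)·h_7 from 4/3b² → 968/219b
  leading term b: no divisor's leading term divides it; move 968/219b to the remainder.
  remainder 968/219b ≠ 0; add h_8 = 968/219b to the basis.

The other S-polynomials (S(f_2,f_4), S(f_3,f_4), S(f_1,h_5), S(f_2,h_5), S(f_3,h_5), S(f_4,h_5), S(f_1,h_6), S(f_2,h_6), S(f_3,h_6), S(f_4,h_6), S(h_5,h_6), S(f_1,h_7), S(f_2,h_7), S(f_3,h_7), S(f_4,h_7), S(h_5,h_7), S(h_6,h_7), S(f_1,h_8), S(f_2,h_8), S(f_3,h_8), S(f_4,h_8), S(h_5,h_8), S(h_6,h_8), S(h_7,h_8)) all reduce to 0 modulo the current basis, so we have a Gröbner basis.
Inter-reduce: drop elements whose leading term is divisible by another's, tail-reduce, and make monic.
Reduced Gröbner basis: {a - 3, b}.

A lex Gröbner basis eliminates variables successively. Here b depends only on b, with roots {0}; lifting each root through the earlier basis elements recovers the full solutions.
  b = 0: the earlier basis element becomes a - 3 = 0, giving a = 3 — point (3, 0).

{(3, 0)}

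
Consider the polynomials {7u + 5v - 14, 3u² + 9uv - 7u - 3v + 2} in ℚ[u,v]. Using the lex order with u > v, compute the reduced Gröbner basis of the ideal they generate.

G = {u + 5/7v - 2, v² - 7/3v}

Buchberger's algorithm terminates because the ascending chain of leading-term ideals stabilizes.

f_1 = 7u + 5v - 14, LT = u.
f_2 = 3u² + 9uv - 7u - 3v + 2, LT = u².

S(f_1,f_2): lcm = u². S = -16/7uv + ⅓u + v - ⅔.
  reduce S modulo (f_1, f_2):
  remainder 80/49v² - 80/21v ≠ 0; add g_3 = 80/49v² - 80/21v to the basis.

The other S-polynomials (S(f_1,g_3), S(f_2,g_3)) all reduce to 0 modulo the current basis, so we have a Gröbner basis.
Inter-reduce: drop elements whose leading term is divisible by another's, tail-reduce, and make monic.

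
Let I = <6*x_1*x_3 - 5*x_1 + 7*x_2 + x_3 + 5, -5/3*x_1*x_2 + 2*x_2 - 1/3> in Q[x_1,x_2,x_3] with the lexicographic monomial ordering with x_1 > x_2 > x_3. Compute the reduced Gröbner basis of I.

f_1 = 6*x_1*x_3 - 5*x_1 + 7*x_2 + x_3 + 5, LT = x_1*x_3.
f_2 = -5/3*x_1*x_2 + 2*x_2 - 1/3, LT = x_1*x_2.

S(f_1,f_2): lcm = x_1*x_2*x_3. S = -5/6*x_1*x_2 + 7/6*x_2**2 + 41/30*x_2*x_3 + 5/6*x_2 - 1/5*x_3.
  reduce S modulo (f_1, f_2):
  remainder 7/6*x_2**2 + 41/30*x_2*x_3 - 1/6*x_2 - 1/5*x_3 + 1/6 ≠ 0; add g_3 = 7/6*x_2**2 + 41/30*x_2*x_3 - 1/6*x_2 - 1/5*x_3 + 1/6 to the basis.

The other S-polynomials (S(f_1,g_3), S(f_2,g_3)) all reduce to 0 modulo the current basis, so we have a Gröbner basis.

G = {x_1*x_2 - 6/5*x_2 + 1/5, x_1*x_3 - 5/6*x_1 + 7/6*x_2 + 1/6*x_3 + 5/6, x_2**2 + 41/35*x_2*x_3 - 1/7*x_2 - 6/35*x_3 + 1/7}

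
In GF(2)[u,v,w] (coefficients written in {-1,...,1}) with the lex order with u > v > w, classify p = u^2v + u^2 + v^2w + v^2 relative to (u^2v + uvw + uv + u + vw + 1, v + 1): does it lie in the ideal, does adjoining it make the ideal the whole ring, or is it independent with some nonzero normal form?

First compute the reduced Gröbner basis of I by Buchberger's algorithm.
f_1 = u^2v + uvw + uv + u + vw + 1, LT = u^2v.
f_2 = v + 1, LT = v.

S(f_1,f_2): lcm = u^2v. S = u^2 + uvw + uv + u + vw + 1.
  reduce S modulo (f_1, f_2):
  remainder u^2 + uw + w + 1 ≠ 0; add h_3 = u^2 + uw + w + 1 to the basis.

The other S-polynomials (S(f_1,h_3), S(f_2,h_3)) all reduce to 0 modulo the current basis, so we have a Gröbner basis.
Inter-reduce: drop elements whose leading term is divisible by another's, tail-reduce, and make monic.
Reduced Gröbner basis: {u^2 + uw + w + 1, v + 1}.
Label its elements g_1 = u^2 + uw + w + 1, g_2 = v + 1.

Reduce p = u^2v + u^2 + v^2w + v^2 modulo G:
  leading term u^2v: subtract (v)·g_1 from u^2v + u^2 + v^2w + v^2 → u^2 + uvw + v^2w + v^2 + vw + v
  leading term u^2: subtract (1)·g_1 from u^2 + uvw + v^2w + v^2 + vw + v → uvw + uw + v^2w + v^2 + vw + v + w + 1
  leading term uvw: subtract (uw)·g_2 from uvw + uw + v^2w + v^2 + vw + v + w + 1 → v^2w + v^2 + vw + v + w + 1
  leading term v^2w: subtract (vw)·g_2 from v^2w + v^2 + vw + v + w + 1 → v^2 + v + w + 1
  leading term v^2: subtract (v)·g_2 from v^2 + v + w + 1 → w + 1
  leading term w: no divisor's leading term divides it; move w to the remainder.
  leading term 1: no divisor's leading term divides it; move 1 to the remainder.
  normal form = w + 1.
The normal form is nonzero, so p ∉ I. Since p minus its normal form lies in I, I + (p) = I + (r) where r = w + 1; decide whether this ideal is the whole ring.
Run Buchberger on G together with r (pairs among the g_i already reduce to 0 since G is a Gröbner basis):
g_1 = u^2 + uw + w + 1, LT = u^2.
g_2 = v + 1, LT = v.
r = w + 1, LT = w.

The S-polynomials (S(g_1,g_2), S(g_1,r), S(g_2,r)) all reduce to 0 modulo the current basis, so we have a Gröbner basis.
Inter-reduce: drop elements whose leading term is divisible by another's, tail-reduce, and make monic.
Reduced Gröbner basis: {u^2 + u, v + 1, w + 1}.
The reduced Gröbner basis of I + (p) is {u^2 + u, v + 1, w + 1} ≠ {1}, a proper ideal, so the enlarged system stays consistent: p is independent of I, with normal form w + 1.

u^2v + u^2 + v^2w + v^2 is independent of I; its normal form modulo I is w + 1.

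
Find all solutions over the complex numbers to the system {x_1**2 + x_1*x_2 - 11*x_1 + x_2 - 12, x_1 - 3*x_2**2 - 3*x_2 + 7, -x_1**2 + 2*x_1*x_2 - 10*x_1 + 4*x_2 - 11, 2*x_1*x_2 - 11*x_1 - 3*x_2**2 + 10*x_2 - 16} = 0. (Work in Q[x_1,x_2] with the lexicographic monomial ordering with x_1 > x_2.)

{(-1, 1)}

Compute a lex Gröbner basis by Buchberger's algorithm.
f_1 = x_1**2 + x_1*x_2 - 11*x_1 + x_2 - 12, LT = x_1**2.
f_2 = x_1 - 3*x_2**2 - 3*x_2 + 7, LT = x_1.
f_3 = -x_1**2 + 2*x_1*x_2 - 10*x_1 + 4*x_2 - 11, LT = x_1**2.
f_4 = 2*x_1*x_2 - 11*x_1 - 3*x_2**2 + 10*x_2 - 16, LT = x_1*x_2.

S(f_1,f_2): lcm = x_1**2. S = 3*x_1*x_2**2 + 4*x_1*x_2 - 18*x_1 + x_2 - 12.
  reduce S modulo (f_1, f_2, f_3, f_4):
  remainder 9*x_2**4 + 21*x_2**3 - 63*x_2**2 - 81*x_2 + 114 ≠ 0; add h_5 = 9*x_2**4 + 21*x_2**3 - 63*x_2**2 - 81*x_2 + 114 to the basis.

S(f_1,f_3): lcm = x_1**2. S = 3*x_1*x_2 - 21*x_1 + 5*x_2 - 23.
  reduce S modulo (f_1, f_2, f_3, f_4, h_5):
  remainder 9*x_2**3 - 54*x_2**2 - 79*x_2 + 124 ≠ 0; add h_6 = 9*x_2**3 - 54*x_2**2 - 79*x_2 + 124 to the basis.

S(f_1,f_4): lcm = x_1**2*x_2. S = 11/2*x_1**2 + 5/2*x_1*x_2**2 - 16*x_1*x_2 + 8*x_1 + x_2**2 - 12*x_2.
  reduce S modulo (f_1, f_2, f_3, f_4, h_5, h_6):
  remainder -270*x_2**2 - 4463/18*x_2 + 9323/18 ≠ 0; add h_7 = -270*x_2**2 - 4463/18*x_2 + 9323/18 to the basis.

S(f_2,f_4): lcm = x_1*x_2. S = 11/2*x_1 - 3*x_2**3 - 3/2*x_2**2 + 2*x_2 + 8.
  reduce S modulo (f_1, f_2, f_3, f_4, h_5, h_6, h_7):
  remainder -8227/1620*x_2 + 8227/1620 ≠ 0; add h_8 = -8227/1620*x_2 + 8227/1620 to the basis.

The other S-polynomials (S(f_2,f_3), S(f_3,f_4), S(f_1,h_5), S(f_2,h_5), S(f_3,h_5), S(f_4,h_5), S(f_1,h_6), S(f_2,h_6), S(f_3,h_6), S(f_4,h_6), S(h_5,h_6), S(f_1,h_7), S(f_2,h_7), S(f_3,h_7), S(f_4,h_7), S(h_5,h_7), S(h_6,h_7), S(f_1,h_8), S(f_2,h_8), S(f_3,h_8), S(f_4,h_8), S(h_5,h_8), S(h_6,h_8), S(h_7,h_8)) all reduce to 0 modulo the current basis, so we have a Gröbner basis.
Inter-reduce: drop elements whose leading term is divisible by another's, tail-reduce, and make monic.
Reduced Gröbner basis: {x_1 + 1, x_2 - 1}.

A lex Gröbner basis eliminates variables successively. Here x_2 - 1 depends only on x_2, with roots {1}; lifting each root through the earlier basis elements recovers the full solutions.
  x_2 = 1: the earlier basis element becomes x_1 + 1 = 0, giving x_1 = -1 — point (-1, 1).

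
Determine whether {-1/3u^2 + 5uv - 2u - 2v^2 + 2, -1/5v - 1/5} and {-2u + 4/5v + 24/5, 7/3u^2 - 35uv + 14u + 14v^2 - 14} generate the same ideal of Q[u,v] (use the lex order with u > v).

Since reduced Gröbner bases are canonical representatives of ideals under a given ordering, it suffices to compute and compare them.
Buchberger on the first generating set:
f_1 = -1/3u^2 + 5uv - 2u - 2v^2 + 2, LT = u^2.
f_2 = -1/5v - 1/5, LT = v.

The S-polynomials (S(f_1,f_2)) all reduce to 0 modulo the current basis, so we have a Gröbner basis.
Inter-reduce: drop elements whose leading term is divisible by another's, tail-reduce, and make monic.
Reduced Gröbner basis: {u^2 + 21u, v + 1}.

Buchberger on the second generating set:
h_1 = -2u + 4/5v + 24/5, LT = u.
h_2 = 7/3u^2 - 35uv + 14u + 14v^2 - 14, LT = u^2.

S(h_1,h_2): lcm = u^2. S = 73/5uv - 42/5u - 6v^2 + 6.
  leading term uv: subtract (-73/10v)·h_1 from 73/5uv - 42/5u - 6v^2 + 6 → -42/5u - 4/25v^2 + 876/25v + 6
  leading term u: subtract (21/5)·h_1 from -42/5u - 4/25v^2 + 876/25v + 6 → -4/25v^2 + 792/25v - 354/25
  leading term v^2: no divisor's leading term divides it; move -4/25v^2 to the remainder.
  leading term v: no divisor's leading term divides it; move 792/25v to the remainder.
  leading term 1: no divisor's leading term divides it; move -354/25 to the remainder.
  remainder -4/25v^2 + 792/25v - 354/25 ≠ 0; add k_3 = -4/25v^2 + 792/25v - 354/25 to the basis.

The other S-polynomials (S(h_1,k_3), S(h_2,k_3)) all reduce to 0 modulo the current basis, so we have a Gröbner basis.
Inter-reduce: drop elements whose leading term is divisible by another's, tail-reduce, and make monic.
Reduced Gröbner basis: {u - 2/5v - 12/5, v^2 - 198v + 177/2}.

These differ, so the ideals are not equal.

No, the ideals differ.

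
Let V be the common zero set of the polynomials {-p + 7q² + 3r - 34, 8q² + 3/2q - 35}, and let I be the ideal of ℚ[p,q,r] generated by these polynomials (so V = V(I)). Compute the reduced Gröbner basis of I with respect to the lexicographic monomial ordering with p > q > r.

G = {p + 21/16q - 3r + 27/8, q² + 3/16q - 35/8}

This is the nonlinear analogue of row-reducing a linear system.

f_1 = -p + 7q² + 3r - 34, LT = p.
f_2 = 8q² + 3/2q - 35, LT = q².

The S-polynomials (S(f_1,f_2)) all reduce to 0 modulo the current basis, so we have a Gröbner basis.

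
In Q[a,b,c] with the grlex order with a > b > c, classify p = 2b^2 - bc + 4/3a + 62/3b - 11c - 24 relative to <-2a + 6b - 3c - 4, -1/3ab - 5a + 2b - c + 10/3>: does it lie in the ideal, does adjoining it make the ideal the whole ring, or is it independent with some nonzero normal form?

2b^2 - bc + 4/3a + 62/3b - 11c - 24 lies in I (it reduces to 0).

First compute the reduced Gröbner basis of I by Buchberger's algorithm.
f_1 = -2a + 6b - 3c - 4, LT = a.
f_2 = -1/3ab - 5a + 2b - c + 10/3, LT = ab.

S(f_1,f_2): lcm = ab. S = -3b^2 + 3/2bc - 15a + 8b - 3c + 10.
  reduce S modulo (f_1, f_2):
  remainder -3b^2 + 3/2bc - 37b + 39/2c + 40 ≠ 0; add h_3 = -3b^2 + 3/2bc - 37b + 39/2c + 40 to the basis.

The other S-polynomials (S(f_1,h_3), S(f_2,h_3)) all reduce to 0 modulo the current basis, so we have a Gröbner basis.
Inter-reduce: drop elements whose leading term is divisible by another's, tail-reduce, and make monic.
Reduced Gröbner basis: {b^2 - 1/2bc + 37/3b - 13/2c - 40/3, a - 3b + 3/2c + 2}.
Label its elements g_1 = b^2 - 1/2bc + 37/3b - 13/2c - 40/3, g_2 = a - 3b + 3/2c + 2.

Reduce p = 2b^2 - bc + 4/3a + 62/3b - 11c - 24 modulo G:
  leading term b^2: subtract (2)·g_1 from 2b^2 - bc + 4/3a + 62/3b - 11c - 24 → 4/3a - 4b + 2c + 8/3
  leading term a: subtract (4/3)·g_2 from 4/3a - 4b + 2c + 8/3 → 0
  normal form = 0.
Since the normal form is 0, p ∈ I.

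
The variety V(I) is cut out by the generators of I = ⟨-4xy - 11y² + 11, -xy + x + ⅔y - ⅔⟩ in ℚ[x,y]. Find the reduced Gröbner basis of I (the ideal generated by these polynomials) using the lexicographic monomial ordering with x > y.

f_1 = -4xy - 11y² + 11, LT = xy.
f_2 = -xy + x + ⅔y - ⅔, LT = xy.

S(f_1,f_2): lcm = xy. S = x + 11/4y² + ⅔y - 41/12.
  leading term x: no divisor's leading term divides it; move x to the remainder.
  leading term y²: no divisor's leading term divides it; move 11/4y² to the remainder.
  leading term y: no divisor's leading term divides it; move ⅔y to the remainder.
  leading term 1: no divisor's leading term divides it; move -41/12 to the remainder.
  remainder x + 11/4y² + ⅔y - 41/12 ≠ 0; add g_3 = x + 11/4y² + ⅔y - 41/12 to the basis.

S(f_1,g_3): lcm = xy. S = -11/4y³ + 25/12y² + 41/12y - 11/4.
  leading term y³: no divisor's leading term divides it; move -11/4y³ to the remainder.
  leading term y²: no divisor's leading term divides it; move 25/12y² to the remainder.
  leading term y: no divisor's leading term divides it; move 41/12y to the remainder.
  leading term 1: no divisor's leading term divides it; move -11/4 to the remainder.
  remainder -11/4y³ + 25/12y² + 41/12y - 11/4 ≠ 0; add g_4 = -11/4y³ + 25/12y² + 41/12y - 11/4 to the basis.

The other S-polynomials (S(f_2,g_3), S(f_1,g_4), S(f_2,g_4), S(g_3,g_4)) all reduce to 0 modulo the current basis, so we have a Gröbner basis.
Inter-reduce: drop elements whose leading term is divisible by another's, tail-reduce, and make monic.

G = {x + 11/4y² + ⅔y - 41/12, y³ - 25/33y² - 41/33y + 1}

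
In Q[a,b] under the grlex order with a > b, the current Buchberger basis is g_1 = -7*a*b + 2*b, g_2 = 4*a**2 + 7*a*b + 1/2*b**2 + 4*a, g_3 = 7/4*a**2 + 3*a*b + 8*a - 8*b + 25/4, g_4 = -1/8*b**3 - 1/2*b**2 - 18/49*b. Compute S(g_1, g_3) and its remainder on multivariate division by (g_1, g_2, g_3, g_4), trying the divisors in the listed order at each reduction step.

S(g_1, g_3) = -12/7*a*b**2 - 34/7*a*b + 32/7*b**2 - 25/7*b; remainder on division = 200/49*b**2 - 243/49*b.

lcm(LM(g_1), LM(g_3)) = a**2*b.
S = (lcm/LT(g_1))·g_1 − (lcm/LT(g_3))·g_3 = -12/7*a*b**2 - 34/7*a*b + 32/7*b**2 - 25/7*b.
Reduce S modulo (g_1, g_2, g_3, g_4) in that order:
  leading term a*b**2: subtract (12/49*b)·g_1 from -12/7*a*b**2 - 34/7*a*b + 32/7*b**2 - 25/7*b → -34/7*a*b + 200/49*b**2 - 25/7*b
  leading term a*b: subtract (34/49)·g_1 from -34/7*a*b + 200/49*b**2 - 25/7*b → 200/49*b**2 - 243/49*b
  leading term b**2: no divisor's leading term divides it; move 200/49*b**2 to the remainder.
  leading term b: no divisor's leading term divides it; move -243/49*b to the remainder.
The remainder 200/49*b**2 - 243/49*b is nonzero, so it would be added as the next basis element.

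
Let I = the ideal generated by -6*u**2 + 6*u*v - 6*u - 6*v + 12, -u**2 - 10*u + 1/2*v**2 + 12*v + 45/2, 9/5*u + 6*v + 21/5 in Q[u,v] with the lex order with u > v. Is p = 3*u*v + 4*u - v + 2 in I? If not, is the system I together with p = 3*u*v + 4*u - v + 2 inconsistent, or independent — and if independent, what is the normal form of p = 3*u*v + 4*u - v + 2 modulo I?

First compute the reduced Gröbner basis of I by Buchberger's algorithm.
f_1 = -6*u**2 + 6*u*v - 6*u - 6*v + 12, LT = u**2.
f_2 = -u**2 - 10*u + 1/2*v**2 + 12*v + 45/2, LT = u**2.
f_3 = 9/5*u + 6*v + 21/5, LT = u.

S(f_1,f_2): lcm = u**2. S = -u*v - 9*u + 1/2*v**2 + 13*v + 41/2.
  leading term u*v: subtract (-5/9*v)·f_3 from -u*v - 9*u + 1/2*v**2 + 13*v + 41/2 → -9*u + 23/6*v**2 + 46/3*v + 41/2
  leading term u: subtract (-5)·f_3 from -9*u + 23/6*v**2 + 46/3*v + 41/2 → 23/6*v**2 + 136/3*v + 83/2
  leading term v**2: no divisor's leading term divides it; move 23/6*v**2 to the remainder.
  leading term v: no divisor's leading term divides it; move 136/3*v to the remainder.
  leading term 1: no divisor's leading term divides it; move 83/2 to the remainder.
  remainder 23/6*v**2 + 136/3*v + 83/2 ≠ 0; add h_4 = 23/6*v**2 + 136/3*v + 83/2 to the basis.

S(f_1,f_3): lcm = u**2. S = -13/3*u*v - 4/3*u + v - 2.
  leading term u*v: subtract (-65/27*v)·f_3 from -13/3*u*v - 4/3*u + v - 2 → -4/3*u + 130/9*v**2 + 100/9*v - 2
  leading term u: subtract (-20/27)·f_3 from -4/3*u + 130/9*v**2 + 100/9*v - 2 → 130/9*v**2 + 140/9*v + 10/9
  leading term v**2: subtract (260/69)·h_4 from 130/9*v**2 + 140/9*v + 10/9 → -32140/207*v - 32140/207
  leading term v: no divisor's leading term divides it; move -32140/207*v to the remainder.
  leading term 1: no divisor's leading term divides it; move -32140/207 to the remainder.
  remainder -32140/207*v - 32140/207 ≠ 0; add h_5 = -32140/207*v - 32140/207 to the basis.

S(f_2,f_3): lcm = u**2. S = -10/3*u*v + 23/3*u - 1/2*v**2 - 12*v - 45/2.
  leading term u*v: subtract (-50/27*v)·f_3 from -10/3*u*v + 23/3*u - 1/2*v**2 - 12*v - 45/2 → 23/3*u + 191/18*v**2 - 38/9*v - 45/2
  leading term u: subtract (115/27)·f_3 from 23/3*u + 191/18*v**2 - 38/9*v - 45/2 → 191/18*v**2 - 268/9*v - 727/18
  leading term v**2: subtract (191/69)·h_4 from 191/18*v**2 - 268/9*v - 727/18 → -32140/207*v - 32140/207
  leading term v: subtract (1)·h_5 from -32140/207*v - 32140/207 → 0
  remainder 0.

S(f_1,h_4): leading monomials are coprime, so the S-polynomial reduces to 0 (Buchberger's first criterion).
S(f_2,h_4): leading monomials are coprime, so the S-polynomial reduces to 0 (Buchberger's first criterion).
S(f_3,h_4): leading monomials are coprime, so the S-polynomial reduces to 0 (Buchberger's first criterion).
S(f_1,h_5): leading monomials are coprime, so the S-polynomial reduces to 0 (Buchberger's first criterion).
S(f_2,h_5): leading monomials are coprime, so the S-polynomial reduces to 0 (Buchberger's first criterion).
S(f_3,h_5): leading monomials are coprime, so the S-polynomial reduces to 0 (Buchberger's first criterion).
S(h_4,h_5): lcm = v**2. S = 249/23*v + 249/23.
  leading term v: subtract (-2241/32140)·h_5 from 249/23*v + 249/23 → 0
  remainder 0.

Every S-polynomial of the final basis reduces to 0, so we have a Gröbner basis.
Inter-reduce: drop elements whose leading term is divisible by another's, tail-reduce, and make monic.
Reduced Gröbner basis: {u - 1, v + 1}.
Label its elements g_1 = u - 1, g_2 = v + 1.

Reduce p = 3*u*v + 4*u - v + 2 modulo G:
  leading term u*v: subtract (3*v)·g_1 from 3*u*v + 4*u - v + 2 → 4*u + 2*v + 2
  leading term u: subtract (4)·g_1 from 4*u + 2*v + 2 → 2*v + 6
  leading term v: subtract (2)·g_2 from 2*v + 6 → 4
  leading term 1: no divisor's leading term divides it; move 4 to the remainder.
  normal form = 4.
The normal form is nonzero, so p ∉ I. Since p minus its normal form lies in I, I + (p) = I + (r) where r = 4; decide whether this ideal is the whole ring.
Here r = 4 is a nonzero constant, hence a unit: 1 ∈ I + (p), the Gröbner basis of I + (p) is {1}, and the enlarged system has no common solution — adjoining p is inconsistent.

Adjoining 3*u*v + 4*u - v + 2 makes the ideal the whole ring: the system is inconsistent.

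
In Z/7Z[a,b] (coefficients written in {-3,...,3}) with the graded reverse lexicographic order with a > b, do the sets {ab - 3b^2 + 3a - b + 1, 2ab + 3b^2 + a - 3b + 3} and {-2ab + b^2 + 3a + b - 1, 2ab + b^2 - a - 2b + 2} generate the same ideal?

Yes, the ideals are equal.

Equality of ideals is decidable: compute both reduced Gröbner bases (unique for the ordering) and check whether they agree.
Buchberger on the first generating set:
f_1 = ab - 3b^2 + 3a - b + 1, LT = ab.
f_2 = 2ab + 3b^2 + a - 3b + 3, LT = ab.

S(f_1,f_2): lcm = ab. S = -b^2 - a - 3b + 3.
  leading term b^2: no divisor's leading term divides it; move -b^2 to the remainder.
  leading term a: no divisor's leading term divides it; move -a to the remainder.
  leading term b: no divisor's leading term divides it; move -3b to the remainder.
  leading term 1: no divisor's leading term divides it; move 3 to the remainder.
  remainder -b^2 - a - 3b + 3 ≠ 0; add g_3 = -b^2 - a - 3b + 3 to the basis.

S(f_1,g_3): lcm = ab^2. S = -3b^3 - a^2 - b^2 + 3a + b.
  leading term b^3: subtract (3b)·g_3 from -3b^3 - a^2 - b^2 + 3a + b → -a^2 + 3ab + b^2 + 3a - b
  leading term a^2: no divisor's leading term divides it; move -a^2 to the remainder.
  leading term ab: subtract (3)·f_1 from 3ab + b^2 + 3a - b → 3b^2 + a + 2b - 3
  leading term b^2: subtract (-3)·g_3 from 3b^2 + a + 2b - 3 → -2a - 1
  leading term a: no divisor's leading term divides it; move -2a to the remainder.
  leading term 1: no divisor's leading term divides it; move -1 to the remainder.
  remainder -a^2 - 2a - 1 ≠ 0; add g_4 = -a^2 - 2a - 1 to the basis.

The other S-polynomials (S(f_2,g_3), S(f_1,g_4), S(f_2,g_4), S(g_3,g_4)) all reduce to 0 modulo the current basis, so we have a Gröbner basis.
Inter-reduce: drop elements whose leading term is divisible by another's, tail-reduce, and make monic.
Reduced Gröbner basis: {a^2 + 2a + 1, ab - a + b - 1, b^2 + a + 3b - 3}.

Buchberger on the second generating set:
h_1 = -2ab + b^2 + 3a + b - 1, LT = ab.
h_2 = 2ab + b^2 - a - 2b + 2, LT = ab.

S(h_1,h_2): lcm = ab. S = -b^2 - a - 3b + 3.
  leading term b^2: no divisor's leading term divides it; move -b^2 to the remainder.
  leading term a: no divisor's leading term divides it; move -a to the remainder.
  leading term b: no divisor's leading term divides it; move -3b to the remainder.
  leading term 1: no divisor's leading term divides it; move 3 to the remainder.
  remainder -b^2 - a - 3b + 3 ≠ 0; add k_3 = -b^2 - a - 3b + 3 to the basis.

S(h_1,k_3): lcm = ab^2. S = 3b^3 - a^2 - ab + 3b^2 + 3a - 3b.
  leading term b^3: subtract (-3b)·k_3 from 3b^3 - a^2 - ab + 3b^2 + 3a - 3b → -a^2 + 3ab + b^2 + 3a - b
  leading term a^2: no divisor's leading term divides it; move -a^2 to the remainder.
  leading term ab: subtract (2)·h_1 from 3ab + b^2 + 3a - b → -b^2 - 3a - 3b + 2
  leading term b^2: subtract (1)·k_3 from -b^2 - 3a - 3b + 2 → -2a - 1
  leading term a: no divisor's leading term divides it; move -2a to the remainder.
  leading term 1: no divisor's leading term divides it; move -1 to the remainder.
  remainder -a^2 - 2a - 1 ≠ 0; add k_4 = -a^2 - 2a - 1 to the basis.

The other S-polynomials (S(h_2,k_3), S(h_1,k_4), S(h_2,k_4), S(k_3,k_4)) all reduce to 0 modulo the current basis, so we have a Gröbner basis.
Inter-reduce: drop elements whose leading term is divisible by another's, tail-reduce, and make monic.
Reduced Gröbner basis: {a^2 + 2a + 1, ab - a + b - 1, b^2 + a + 3b - 3}.

Same reduced basis, so the two generating sets span the same ideal.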